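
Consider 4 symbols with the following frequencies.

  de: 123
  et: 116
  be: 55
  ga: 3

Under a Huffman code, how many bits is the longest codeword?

Merge the two lowest-weight nodes at each step:
combine ga(3), be(55) → 58
combine 58, et(116) → 174
combine de(123), 174 → 297
Maximum depth reached is 3.

3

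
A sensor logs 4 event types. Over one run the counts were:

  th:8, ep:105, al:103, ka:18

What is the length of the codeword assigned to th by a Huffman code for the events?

Huffman merges, smallest pair first:
th(8) + ka(18) → 26
26 + al(103) → 129
ep(105) + 129 → 234
th sits 3 levels below the root, so its codeword is 3 bits.

3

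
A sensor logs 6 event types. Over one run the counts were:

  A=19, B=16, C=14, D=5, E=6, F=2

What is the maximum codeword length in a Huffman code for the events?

4

Merge the two lowest-weight nodes at each step:
merge F(2) and D(5): 7
merge E(6) and 7: 13
merge 13 and C(14): 27
merge B(16) and A(19): 35
merge 27 and 35: 62
The rarest symbols sit at the bottom; the longest codeword is 4 bits.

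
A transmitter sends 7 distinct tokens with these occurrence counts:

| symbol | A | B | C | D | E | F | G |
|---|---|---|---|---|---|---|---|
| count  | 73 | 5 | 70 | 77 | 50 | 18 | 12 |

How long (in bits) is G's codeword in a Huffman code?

5

Repeatedly merge the two smallest:
B(5) + G(12) → 17
17 + F(18) → 35
35 + E(50) → 85
C(70) + A(73) → 143
D(77) + 85 → 162
143 + 162 → 305
G sits 5 levels below the root, so its codeword is 5 bits.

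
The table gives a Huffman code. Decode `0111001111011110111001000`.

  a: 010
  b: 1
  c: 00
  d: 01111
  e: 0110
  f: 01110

Read left to right; each codeword is recognised as soon as it completes (prefix code):
  01110→f | 01111→d | 01111→d | 01110→f | 010→a | 00→c
Decoded message: fddfac

fddfac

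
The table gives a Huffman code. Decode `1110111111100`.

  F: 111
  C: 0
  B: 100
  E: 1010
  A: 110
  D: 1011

Read left to right; each codeword is recognised as soon as it completes (prefix code):
  111→F | 0→C | 111→F | 111→F | 100→B
Decoded message: FCFFB

FCFFB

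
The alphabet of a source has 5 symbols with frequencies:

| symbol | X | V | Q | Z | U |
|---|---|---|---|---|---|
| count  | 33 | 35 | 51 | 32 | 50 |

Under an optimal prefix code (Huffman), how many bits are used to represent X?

3

Build the tree from the bottom:
Z(32) + X(33) → 65
V(35) + U(50) → 85
Q(51) + 65 → 116
85 + 116 → 201
X's leaf is at depth 3, giving a 3-bit codeword.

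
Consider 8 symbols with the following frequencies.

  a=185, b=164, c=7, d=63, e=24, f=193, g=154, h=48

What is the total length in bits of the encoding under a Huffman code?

Merge the two smallest weights repeatedly:
c(7) + e(24) → 31
31 + h(48) → 79
d(63) + 79 → 142
142 + g(154) → 296
b(164) + a(185) → 349
f(193) + 296 → 489
349 + 489 → 838
The encoded length is the sum of every internal node's weight: 31 + 79 + 142 + 296 + 349 + 489 + 838 = 2224 bits.

2224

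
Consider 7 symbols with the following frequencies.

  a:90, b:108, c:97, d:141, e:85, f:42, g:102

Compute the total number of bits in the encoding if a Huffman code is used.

Greedily combine the two least-frequent nodes:
f(42) + e(85) → 127
a(90) + c(97) → 187
g(102) + b(108) → 210
127 + d(141) → 268
187 + 210 → 397
268 + 397 → 665
The encoded length is the sum of every internal node's weight: 127 + 187 + 210 + 268 + 397 + 665 = 1854 bits.

1854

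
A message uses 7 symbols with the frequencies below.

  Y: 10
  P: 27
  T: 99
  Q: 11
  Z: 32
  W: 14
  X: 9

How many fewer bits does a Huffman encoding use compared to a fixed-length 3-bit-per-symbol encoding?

154

Fixed-length: 3 bits × 202 symbols = 606 bits.
Huffman merges:
combine X(9), Y(10) → 19
combine Q(11), W(14) → 25
combine 19, 25 → 44
combine P(27), Z(32) → 59
combine 44, 59 → 103
combine T(99), 103 → 202
Huffman total = 19 + 25 + 44 + 59 + 103 + 202 = 452 bits.
Saving = 606 − 452 = 154 bits.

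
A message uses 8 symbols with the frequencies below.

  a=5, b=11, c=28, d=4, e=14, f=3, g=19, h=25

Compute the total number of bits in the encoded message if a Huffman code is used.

293

Greedily combine the two least-frequent nodes:
merge f(3) and d(4): 7
merge a(5) and 7: 12
merge b(11) and 12: 23
merge e(14) and g(19): 33
merge 23 and h(25): 48
merge c(28) and 33: 61
merge 48 and 61: 109
Each symbol's bit-cost is frequency × depth; summing gives 293 bits (equivalently 7 + 12 + 23 + 33 + 48 + 61 + 109).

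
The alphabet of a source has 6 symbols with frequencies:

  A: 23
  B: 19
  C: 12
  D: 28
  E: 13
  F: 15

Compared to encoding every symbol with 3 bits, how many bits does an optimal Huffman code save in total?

51

Fixed-length: 3 bits × 110 symbols = 330 bits.
Huffman merges:
merge C(12) and E(13): 25
merge F(15) and B(19): 34
merge A(23) and 25: 48
merge D(28) and 34: 62
merge 48 and 62: 110
Huffman total = 25 + 34 + 48 + 62 + 110 = 279 bits.
Saving = 330 − 279 = 51 bits.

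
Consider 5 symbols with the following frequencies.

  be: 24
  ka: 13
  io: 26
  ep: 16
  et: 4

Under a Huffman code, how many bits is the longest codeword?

3

Merge the two lowest-weight nodes at each step:
combine et(4), ka(13) → 17
combine ep(16), 17 → 33
combine be(24), io(26) → 50
combine 33, 50 → 83
The rarest symbols sit at the bottom; the longest codeword is 3 bits.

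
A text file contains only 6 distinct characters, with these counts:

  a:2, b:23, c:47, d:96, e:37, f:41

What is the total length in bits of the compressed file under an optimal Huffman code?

Build the Huffman tree bottom-up:
merge a(2) and b(23): 25
merge 25 and e(37): 62
merge f(41) and c(47): 88
merge 62 and 88: 150
merge d(96) and 150: 246
The encoded length is the sum of every internal node's weight: 25 + 62 + 88 + 150 + 246 = 571 bits.

571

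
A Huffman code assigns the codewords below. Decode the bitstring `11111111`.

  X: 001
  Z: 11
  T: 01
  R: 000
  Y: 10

ZZZZ

Read left to right; each codeword is recognised as soon as it completes (prefix code):
  11→Z | 11→Z | 11→Z | 11→Z
Decoded message: ZZZZ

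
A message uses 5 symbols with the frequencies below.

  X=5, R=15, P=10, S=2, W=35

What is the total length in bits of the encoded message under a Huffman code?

123

Merge the two smallest weights repeatedly:
combine S(2), X(5) → 7
combine 7, P(10) → 17
combine R(15), 17 → 32
combine 32, W(35) → 67
Total encoded bits = sum of merged weights = 7 + 17 + 32 + 67 = 123.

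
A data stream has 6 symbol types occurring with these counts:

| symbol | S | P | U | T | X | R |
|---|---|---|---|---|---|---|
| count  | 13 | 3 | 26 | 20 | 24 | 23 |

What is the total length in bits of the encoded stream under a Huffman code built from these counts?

270

Build the Huffman tree bottom-up:
combine P(3), S(13) → 16
combine 16, T(20) → 36
combine R(23), X(24) → 47
combine U(26), 36 → 62
combine 47, 62 → 109
The encoded length is the sum of every internal node's weight: 16 + 36 + 47 + 62 + 109 = 270 bits.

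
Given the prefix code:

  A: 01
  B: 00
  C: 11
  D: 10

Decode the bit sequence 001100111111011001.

Read left to right; each codeword is recognised as soon as it completes (prefix code):
  00→B | 11→C | 00→B | 11→C | 11→C | 11→C | 01→A | 10→D | 01→A
Decoded message: BCBCCCADA

BCBCCCADA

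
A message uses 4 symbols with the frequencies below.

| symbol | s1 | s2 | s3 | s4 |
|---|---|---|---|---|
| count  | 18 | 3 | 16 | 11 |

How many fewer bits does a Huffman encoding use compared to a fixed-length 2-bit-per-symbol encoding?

Fixed-length: 2 bits × 48 symbols = 96 bits.
Huffman merges:
merge s2(3) and s4(11): 14
merge 14 and s3(16): 30
merge s1(18) and 30: 48
Huffman total = 14 + 30 + 48 = 92 bits.
Saving = 96 − 92 = 4 bits.

4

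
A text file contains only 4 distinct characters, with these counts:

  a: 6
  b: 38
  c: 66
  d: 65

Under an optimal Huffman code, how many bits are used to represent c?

Huffman merges, smallest pair first:
merge a(6) and b(38): 44
merge 44 and d(65): 109
merge c(66) and 109: 175
c sits one level below the root: a 1-bit codeword.

1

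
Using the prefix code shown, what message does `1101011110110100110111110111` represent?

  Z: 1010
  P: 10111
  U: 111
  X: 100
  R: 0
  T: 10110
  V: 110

Read left to right; each codeword is recognised as soon as it completes (prefix code):
  110→V | 10111→P | 10110→T | 100→X | 110→V | 111→U | 110→V | 111→U
Decoded message: VPTXVUVU

VPTXVUVU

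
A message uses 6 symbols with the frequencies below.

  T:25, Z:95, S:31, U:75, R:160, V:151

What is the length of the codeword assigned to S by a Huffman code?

Huffman merges, smallest pair first:
T(25) + S(31) → 56
56 + U(75) → 131
Z(95) + 131 → 226
V(151) + R(160) → 311
226 + 311 → 537
The subtree containing S is merged 4 times, so code length = 4.

4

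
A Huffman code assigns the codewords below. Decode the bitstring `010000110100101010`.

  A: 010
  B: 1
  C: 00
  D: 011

ACDAABA

Read left to right; each codeword is recognised as soon as it completes (prefix code):
  010→A | 00→C | 011→D | 010→A | 010→A | 1→B | 010→A
Decoded message: ACDAABA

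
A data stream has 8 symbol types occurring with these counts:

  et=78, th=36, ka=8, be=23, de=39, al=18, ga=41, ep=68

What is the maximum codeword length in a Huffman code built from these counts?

Merge the two lowest-weight nodes at each step:
ka(8) + al(18) → 26
be(23) + 26 → 49
th(36) + de(39) → 75
ga(41) + 49 → 90
ep(68) + 75 → 143
et(78) + 90 → 168
143 + 168 → 311
The first pair merged (ka, al) ends up deepest, at depth 5.

5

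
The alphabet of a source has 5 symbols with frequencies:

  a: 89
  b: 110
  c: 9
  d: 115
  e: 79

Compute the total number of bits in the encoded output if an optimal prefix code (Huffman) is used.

892

Build the Huffman tree bottom-up:
c(9) + e(79) → 88
88 + a(89) → 177
b(110) + d(115) → 225
177 + 225 → 402
Total encoded bits = sum of merged weights = 88 + 177 + 225 + 402 = 892.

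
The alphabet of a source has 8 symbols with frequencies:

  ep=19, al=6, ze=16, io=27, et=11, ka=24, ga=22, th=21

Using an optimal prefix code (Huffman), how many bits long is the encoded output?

Greedily combine the two least-frequent nodes:
al(6) + et(11) → 17
ze(16) + 17 → 33
ep(19) + th(21) → 40
ga(22) + ka(24) → 46
io(27) + 33 → 60
40 + 46 → 86
60 + 86 → 146
The encoded length is the sum of every internal node's weight: 17 + 33 + 40 + 46 + 60 + 86 + 146 = 428 bits.

428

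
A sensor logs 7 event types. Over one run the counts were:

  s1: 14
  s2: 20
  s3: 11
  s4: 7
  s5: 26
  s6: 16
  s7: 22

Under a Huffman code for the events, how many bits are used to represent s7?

Repeatedly merge the two smallest:
merge s4(7) and s3(11): 18
merge s1(14) and s6(16): 30
merge 18 and s2(20): 38
merge s7(22) and s5(26): 48
merge 30 and 38: 68
merge 48 and 68: 116
The subtree containing s7 is merged 2 times, so code length = 2.

2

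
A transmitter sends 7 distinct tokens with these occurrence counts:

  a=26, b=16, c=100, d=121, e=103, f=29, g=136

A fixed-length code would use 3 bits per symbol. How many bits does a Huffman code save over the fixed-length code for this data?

247

Fixed-length: 3 bits × 531 symbols = 1593 bits.
Huffman merges:
merge b(16) and a(26): 42
merge f(29) and 42: 71
merge 71 and c(100): 171
merge e(103) and d(121): 224
merge g(136) and 171: 307
merge 224 and 307: 531
Huffman total = 42 + 71 + 171 + 224 + 307 + 531 = 1346 bits.
Saving = 1593 − 1346 = 247 bits.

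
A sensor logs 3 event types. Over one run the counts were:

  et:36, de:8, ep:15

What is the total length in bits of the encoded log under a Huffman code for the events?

82

Merge the two smallest weights repeatedly:
merge de(8) and ep(15): 23
merge 23 and et(36): 59
Each symbol's bit-cost is frequency × depth; summing gives 82 bits (equivalently 23 + 59).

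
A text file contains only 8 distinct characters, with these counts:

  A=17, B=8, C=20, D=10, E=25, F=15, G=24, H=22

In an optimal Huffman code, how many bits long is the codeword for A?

3

Build the tree from the bottom:
combine B(8), D(10) → 18
combine F(15), A(17) → 32
combine 18, C(20) → 38
combine H(22), G(24) → 46
combine E(25), 32 → 57
combine 38, 46 → 84
combine 57, 84 → 141
A's leaf is at depth 3, giving a 3-bit codeword.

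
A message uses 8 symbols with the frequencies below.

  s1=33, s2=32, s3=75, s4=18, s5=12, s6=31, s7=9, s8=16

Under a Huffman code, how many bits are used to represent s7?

4

Build the tree from the bottom:
merge s7(9) and s5(12): 21
merge s8(16) and s4(18): 34
merge 21 and s6(31): 52
merge s2(32) and s1(33): 65
merge 34 and 52: 86
merge 65 and s3(75): 140
merge 86 and 140: 226
The subtree containing s7 is merged 4 times, so code length = 4.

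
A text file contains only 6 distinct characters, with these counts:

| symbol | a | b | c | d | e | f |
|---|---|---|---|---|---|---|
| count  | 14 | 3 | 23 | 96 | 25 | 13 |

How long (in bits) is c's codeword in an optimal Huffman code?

3

Huffman merges, smallest pair first:
b(3) + f(13) → 16
a(14) + 16 → 30
c(23) + e(25) → 48
30 + 48 → 78
78 + d(96) → 174
c sits 3 levels below the root, so its codeword is 3 bits.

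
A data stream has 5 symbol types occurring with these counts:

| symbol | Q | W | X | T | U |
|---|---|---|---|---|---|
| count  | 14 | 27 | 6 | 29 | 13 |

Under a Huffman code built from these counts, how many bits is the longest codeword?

3

Merge the two lowest-weight nodes at each step:
combine X(6), U(13) → 19
combine Q(14), 19 → 33
combine W(27), T(29) → 56
combine 33, 56 → 89
Maximum depth reached is 3.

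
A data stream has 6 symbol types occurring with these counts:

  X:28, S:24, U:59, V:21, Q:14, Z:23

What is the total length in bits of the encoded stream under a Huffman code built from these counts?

Merge the two smallest weights repeatedly:
combine Q(14), V(21) → 35
combine Z(23), S(24) → 47
combine X(28), 35 → 63
combine 47, U(59) → 106
combine 63, 106 → 169
Each symbol's bit-cost is frequency × depth; summing gives 420 bits (equivalently 35 + 47 + 63 + 106 + 169).

420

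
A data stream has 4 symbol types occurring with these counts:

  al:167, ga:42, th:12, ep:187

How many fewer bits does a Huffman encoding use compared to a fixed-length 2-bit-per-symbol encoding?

133

Fixed-length: 2 bits × 408 symbols = 816 bits.
Huffman merges:
th(12) + ga(42) → 54
54 + al(167) → 221
ep(187) + 221 → 408
Huffman total = 54 + 221 + 408 = 683 bits.
Saving = 816 − 683 = 133 bits.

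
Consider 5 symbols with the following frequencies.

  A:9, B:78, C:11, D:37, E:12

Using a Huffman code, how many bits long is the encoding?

268

Build the Huffman tree bottom-up:
merge A(9) and C(11): 20
merge E(12) and 20: 32
merge 32 and D(37): 69
merge 69 and B(78): 147
Each symbol's bit-cost is frequency × depth; summing gives 268 bits (equivalently 20 + 32 + 69 + 147).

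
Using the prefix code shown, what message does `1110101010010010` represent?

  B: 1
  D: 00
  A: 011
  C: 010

Read left to right; each codeword is recognised as soon as it completes (prefix code):
  1→B | 1→B | 1→B | 010→C | 1→B | 010→C | 010→C | 010→C
Decoded message: BBBCBCCC

BBBCBCCC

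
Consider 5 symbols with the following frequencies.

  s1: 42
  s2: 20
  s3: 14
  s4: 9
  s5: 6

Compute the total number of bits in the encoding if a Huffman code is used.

Merge the two smallest weights repeatedly:
s5(6) + s4(9) → 15
s3(14) + 15 → 29
s2(20) + 29 → 49
s1(42) + 49 → 91
The encoded length is the sum of every internal node's weight: 15 + 29 + 49 + 91 = 184 bits.

184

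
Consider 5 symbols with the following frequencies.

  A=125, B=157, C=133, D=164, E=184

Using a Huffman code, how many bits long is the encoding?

1784

Merge the two smallest weights repeatedly:
merge A(125) and C(133): 258
merge B(157) and D(164): 321
merge E(184) and 258: 442
merge 321 and 442: 763
The encoded length is the sum of every internal node's weight: 258 + 321 + 442 + 763 = 1784 bits.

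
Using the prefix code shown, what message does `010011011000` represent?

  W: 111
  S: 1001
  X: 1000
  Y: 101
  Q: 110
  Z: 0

ZSYX

Read left to right; each codeword is recognised as soon as it completes (prefix code):
  0→Z | 1001→S | 101→Y | 1000→X
Decoded message: ZSYX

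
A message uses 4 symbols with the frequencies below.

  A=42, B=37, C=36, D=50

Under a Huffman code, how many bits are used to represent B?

Huffman merges, smallest pair first:
combine C(36), B(37) → 73
combine A(42), D(50) → 92
combine 73, 92 → 165
B sits 2 levels below the root, so its codeword is 2 bits.

2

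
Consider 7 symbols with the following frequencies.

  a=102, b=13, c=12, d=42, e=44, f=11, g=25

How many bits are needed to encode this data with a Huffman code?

602

Greedily combine the two least-frequent nodes:
combine f(11), c(12) → 23
combine b(13), 23 → 36
combine g(25), 36 → 61
combine d(42), e(44) → 86
combine 61, 86 → 147
combine a(102), 147 → 249
Total encoded bits = sum of merged weights = 23 + 36 + 61 + 86 + 147 + 249 = 602.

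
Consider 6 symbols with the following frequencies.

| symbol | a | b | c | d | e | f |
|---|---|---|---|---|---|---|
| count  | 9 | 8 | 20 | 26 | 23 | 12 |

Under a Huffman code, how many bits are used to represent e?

Repeatedly merge the two smallest:
merge b(8) and a(9): 17
merge f(12) and 17: 29
merge c(20) and e(23): 43
merge d(26) and 29: 55
merge 43 and 55: 98
e sits 2 levels below the root, so its codeword is 2 bits.

2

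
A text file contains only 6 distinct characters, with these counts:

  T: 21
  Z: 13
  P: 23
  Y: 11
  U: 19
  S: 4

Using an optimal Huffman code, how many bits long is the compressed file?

Merge the two smallest weights repeatedly:
merge S(4) and Y(11): 15
merge Z(13) and 15: 28
merge U(19) and T(21): 40
merge P(23) and 28: 51
merge 40 and 51: 91
Each symbol's bit-cost is frequency × depth; summing gives 225 bits (equivalently 15 + 28 + 40 + 51 + 91).

225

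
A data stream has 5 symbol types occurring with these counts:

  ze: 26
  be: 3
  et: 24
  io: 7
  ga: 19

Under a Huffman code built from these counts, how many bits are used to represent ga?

2

Huffman merges, smallest pair first:
be(3) + io(7) → 10
10 + ga(19) → 29
et(24) + ze(26) → 50
29 + 50 → 79
ga's leaf is at depth 2, giving a 2-bit codeword.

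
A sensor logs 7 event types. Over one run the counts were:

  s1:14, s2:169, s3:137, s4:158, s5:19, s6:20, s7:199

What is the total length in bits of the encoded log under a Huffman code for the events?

Build the Huffman tree bottom-up:
combine s1(14), s5(19) → 33
combine s6(20), 33 → 53
combine 53, s3(137) → 190
combine s4(158), s2(169) → 327
combine 190, s7(199) → 389
combine 327, 389 → 716
Total encoded bits = sum of merged weights = 33 + 53 + 190 + 327 + 389 + 716 = 1708.

1708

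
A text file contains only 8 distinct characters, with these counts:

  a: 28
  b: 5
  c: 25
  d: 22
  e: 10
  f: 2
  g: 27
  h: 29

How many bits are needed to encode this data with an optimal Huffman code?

Greedily combine the two least-frequent nodes:
f(2) + b(5) → 7
7 + e(10) → 17
17 + d(22) → 39
c(25) + g(27) → 52
a(28) + h(29) → 57
39 + 52 → 91
57 + 91 → 148
The encoded length is the sum of every internal node's weight: 7 + 17 + 39 + 52 + 57 + 91 + 148 = 411 bits.

411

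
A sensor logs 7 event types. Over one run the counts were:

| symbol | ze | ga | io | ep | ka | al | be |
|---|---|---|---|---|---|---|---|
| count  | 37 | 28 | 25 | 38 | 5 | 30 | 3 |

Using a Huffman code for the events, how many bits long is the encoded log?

431

Merge the two smallest weights repeatedly:
combine be(3), ka(5) → 8
combine 8, io(25) → 33
combine ga(28), al(30) → 58
combine 33, ze(37) → 70
combine ep(38), 58 → 96
combine 70, 96 → 166
The encoded length is the sum of every internal node's weight: 8 + 33 + 58 + 70 + 96 + 166 = 431 bits.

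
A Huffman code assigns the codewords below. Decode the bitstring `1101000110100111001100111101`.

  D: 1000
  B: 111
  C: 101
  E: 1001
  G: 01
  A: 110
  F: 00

Read left to right; each codeword is recognised as soon as it completes (prefix code):
  110→A | 1000→D | 110→A | 1001→E | 110→A | 01→G | 1001→E | 111→B | 01→G
Decoded message: ADAEAGEBG

ADAEAGEBG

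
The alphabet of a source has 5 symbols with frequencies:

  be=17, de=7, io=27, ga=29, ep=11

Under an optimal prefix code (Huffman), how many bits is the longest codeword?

Merge the two lowest-weight nodes at each step:
merge de(7) and ep(11): 18
merge be(17) and 18: 35
merge io(27) and ga(29): 56
merge 35 and 56: 91
The rarest symbols sit at the bottom; the longest codeword is 3 bits.

3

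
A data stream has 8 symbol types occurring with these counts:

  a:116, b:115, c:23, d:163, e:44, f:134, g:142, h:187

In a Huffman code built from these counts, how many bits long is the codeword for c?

Repeatedly merge the two smallest:
merge c(23) and e(44): 67
merge 67 and b(115): 182
merge a(116) and f(134): 250
merge g(142) and d(163): 305
merge 182 and h(187): 369
merge 250 and 305: 555
merge 369 and 555: 924
The subtree containing c is merged 4 times, so code length = 4.

4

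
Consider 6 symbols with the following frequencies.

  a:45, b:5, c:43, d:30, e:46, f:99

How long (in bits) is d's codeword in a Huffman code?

Build the tree from the bottom:
combine b(5), d(30) → 35
combine 35, c(43) → 78
combine a(45), e(46) → 91
combine 78, 91 → 169
combine f(99), 169 → 268
d sits 4 levels below the root, so its codeword is 4 bits.

4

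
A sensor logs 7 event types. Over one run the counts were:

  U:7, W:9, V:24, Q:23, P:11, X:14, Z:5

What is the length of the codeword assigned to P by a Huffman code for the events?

Repeatedly merge the two smallest:
combine Z(5), U(7) → 12
combine W(9), P(11) → 20
combine 12, X(14) → 26
combine 20, Q(23) → 43
combine V(24), 26 → 50
combine 43, 50 → 93
The subtree containing P is merged 3 times, so code length = 3.

3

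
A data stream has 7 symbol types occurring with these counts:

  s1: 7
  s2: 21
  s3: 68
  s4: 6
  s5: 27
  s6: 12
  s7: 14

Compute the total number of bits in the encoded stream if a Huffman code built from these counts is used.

Greedily combine the two least-frequent nodes:
combine s4(6), s1(7) → 13
combine s6(12), 13 → 25
combine s7(14), s2(21) → 35
combine 25, s5(27) → 52
combine 35, 52 → 87
combine s3(68), 87 → 155
The encoded length is the sum of every internal node's weight: 13 + 25 + 35 + 52 + 87 + 155 = 367 bits.

367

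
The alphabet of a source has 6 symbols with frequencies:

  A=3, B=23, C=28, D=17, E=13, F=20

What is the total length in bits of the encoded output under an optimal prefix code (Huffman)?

Merge the two smallest weights repeatedly:
combine A(3), E(13) → 16
combine 16, D(17) → 33
combine F(20), B(23) → 43
combine C(28), 33 → 61
combine 43, 61 → 104
Each symbol's bit-cost is frequency × depth; summing gives 257 bits (equivalently 16 + 33 + 43 + 61 + 104).

257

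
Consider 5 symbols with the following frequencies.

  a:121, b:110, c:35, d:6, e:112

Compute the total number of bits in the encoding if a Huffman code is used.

Merge the two smallest weights repeatedly:
merge d(6) and c(35): 41
merge 41 and b(110): 151
merge e(112) and a(121): 233
merge 151 and 233: 384
The encoded length is the sum of every internal node's weight: 41 + 151 + 233 + 384 = 809 bits.

809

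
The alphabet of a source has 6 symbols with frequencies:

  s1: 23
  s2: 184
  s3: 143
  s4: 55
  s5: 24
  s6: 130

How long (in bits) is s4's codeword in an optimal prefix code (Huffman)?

Build the tree from the bottom:
s1(23) + s5(24) → 47
47 + s4(55) → 102
102 + s6(130) → 232
s3(143) + s2(184) → 327
232 + 327 → 559
s4 sits 3 levels below the root, so its codeword is 3 bits.

3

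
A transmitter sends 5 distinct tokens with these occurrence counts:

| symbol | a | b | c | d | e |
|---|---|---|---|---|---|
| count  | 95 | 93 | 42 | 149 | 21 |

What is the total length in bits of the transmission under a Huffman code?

863

Merge the two smallest weights repeatedly:
merge e(21) and c(42): 63
merge 63 and b(93): 156
merge a(95) and d(149): 244
merge 156 and 244: 400
Total encoded bits = sum of merged weights = 63 + 156 + 244 + 400 = 863.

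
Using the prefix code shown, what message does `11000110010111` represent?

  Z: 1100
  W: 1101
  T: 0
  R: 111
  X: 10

Read left to right; each codeword is recognised as soon as it completes (prefix code):
  1100→Z | 0→T | 1100→Z | 10→X | 111→R
Decoded message: ZTZXR

ZTZXR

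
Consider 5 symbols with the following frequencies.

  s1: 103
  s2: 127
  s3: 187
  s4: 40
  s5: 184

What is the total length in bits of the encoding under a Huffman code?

Build the Huffman tree bottom-up:
s4(40) + s1(103) → 143
s2(127) + 143 → 270
s5(184) + s3(187) → 371
270 + 371 → 641
Total encoded bits = sum of merged weights = 143 + 270 + 371 + 641 = 1425.

1425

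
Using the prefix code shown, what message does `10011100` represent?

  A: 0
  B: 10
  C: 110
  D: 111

Read left to right; each codeword is recognised as soon as it completes (prefix code):
  10→B | 0→A | 111→D | 0→A | 0→A
Decoded message: BADAA

BADAA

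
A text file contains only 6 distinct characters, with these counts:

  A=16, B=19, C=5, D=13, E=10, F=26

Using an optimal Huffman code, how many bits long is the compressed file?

Greedily combine the two least-frequent nodes:
merge C(5) and E(10): 15
merge D(13) and 15: 28
merge A(16) and B(19): 35
merge F(26) and 28: 54
merge 35 and 54: 89
The encoded length is the sum of every internal node's weight: 15 + 28 + 35 + 54 + 89 = 221 bits.

221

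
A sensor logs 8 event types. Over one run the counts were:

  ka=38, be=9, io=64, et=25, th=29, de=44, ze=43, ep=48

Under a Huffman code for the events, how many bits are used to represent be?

4

Repeatedly merge the two smallest:
merge be(9) and et(25): 34
merge th(29) and 34: 63
merge ka(38) and ze(43): 81
merge de(44) and ep(48): 92
merge 63 and io(64): 127
merge 81 and 92: 173
merge 127 and 173: 300
be's leaf is at depth 4, giving a 4-bit codeword.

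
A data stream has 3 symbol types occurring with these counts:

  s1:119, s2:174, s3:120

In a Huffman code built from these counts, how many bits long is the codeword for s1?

2

Build the tree from the bottom:
merge s1(119) and s3(120): 239
merge s2(174) and 239: 413
The subtree containing s1 is merged 2 times, so code length = 2.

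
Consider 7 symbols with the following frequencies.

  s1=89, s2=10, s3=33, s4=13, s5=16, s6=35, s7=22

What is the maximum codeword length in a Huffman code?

Merge the two lowest-weight nodes at each step:
merge s2(10) and s4(13): 23
merge s5(16) and s7(22): 38
merge 23 and s3(33): 56
merge s6(35) and 38: 73
merge 56 and 73: 129
merge s1(89) and 129: 218
Maximum depth reached is 4.

4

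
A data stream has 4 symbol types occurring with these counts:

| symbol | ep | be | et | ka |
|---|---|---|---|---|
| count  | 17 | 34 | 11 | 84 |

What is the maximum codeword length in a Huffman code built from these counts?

Merge the two lowest-weight nodes at each step:
merge et(11) and ep(17): 28
merge 28 and be(34): 62
merge 62 and ka(84): 146
The rarest symbols sit at the bottom; the longest codeword is 3 bits.

3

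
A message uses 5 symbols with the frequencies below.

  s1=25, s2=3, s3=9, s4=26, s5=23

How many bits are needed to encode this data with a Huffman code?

184

Greedily combine the two least-frequent nodes:
merge s2(3) and s3(9): 12
merge 12 and s5(23): 35
merge s1(25) and s4(26): 51
merge 35 and 51: 86
Each symbol's bit-cost is frequency × depth; summing gives 184 bits (equivalently 12 + 35 + 51 + 86).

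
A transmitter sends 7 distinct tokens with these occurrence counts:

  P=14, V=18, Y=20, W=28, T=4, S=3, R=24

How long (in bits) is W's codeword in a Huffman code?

Build the tree from the bottom:
S(3) + T(4) → 7
7 + P(14) → 21
V(18) + Y(20) → 38
21 + R(24) → 45
W(28) + 38 → 66
45 + 66 → 111
W sits 2 levels below the root, so its codeword is 2 bits.

2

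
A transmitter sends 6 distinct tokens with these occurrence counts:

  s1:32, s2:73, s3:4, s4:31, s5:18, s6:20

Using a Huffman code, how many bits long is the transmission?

Greedily combine the two least-frequent nodes:
s3(4) + s5(18) → 22
s6(20) + 22 → 42
s4(31) + s1(32) → 63
42 + 63 → 105
s2(73) + 105 → 178
Total encoded bits = sum of merged weights = 22 + 42 + 63 + 105 + 178 = 410.

410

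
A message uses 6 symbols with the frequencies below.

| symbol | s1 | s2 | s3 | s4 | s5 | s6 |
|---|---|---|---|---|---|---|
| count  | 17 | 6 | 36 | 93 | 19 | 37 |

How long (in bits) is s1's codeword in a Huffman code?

4

Huffman merges, smallest pair first:
s2(6) + s1(17) → 23
s5(19) + 23 → 42
s3(36) + s6(37) → 73
42 + 73 → 115
s4(93) + 115 → 208
s1 sits 4 levels below the root, so its codeword is 4 bits.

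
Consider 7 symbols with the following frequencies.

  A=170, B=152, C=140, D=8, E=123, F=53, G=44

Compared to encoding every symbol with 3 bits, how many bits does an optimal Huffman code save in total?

Fixed-length: 3 bits × 690 symbols = 2070 bits.
Huffman merges:
D(8) + G(44) → 52
52 + F(53) → 105
105 + E(123) → 228
C(140) + B(152) → 292
A(170) + 228 → 398
292 + 398 → 690
Huffman total = 52 + 105 + 228 + 292 + 398 + 690 = 1765 bits.
Saving = 2070 − 1765 = 305 bits.

305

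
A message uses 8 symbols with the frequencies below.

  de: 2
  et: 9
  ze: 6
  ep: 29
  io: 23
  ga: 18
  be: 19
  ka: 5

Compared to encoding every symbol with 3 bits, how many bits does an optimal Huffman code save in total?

Fixed-length: 3 bits × 111 symbols = 333 bits.
Huffman merges:
combine de(2), ka(5) → 7
combine ze(6), 7 → 13
combine et(9), 13 → 22
combine ga(18), be(19) → 37
combine 22, io(23) → 45
combine ep(29), 37 → 66
combine 45, 66 → 111
Huffman total = 7 + 13 + 22 + 37 + 45 + 66 + 111 = 301 bits.
Saving = 333 − 301 = 32 bits.

32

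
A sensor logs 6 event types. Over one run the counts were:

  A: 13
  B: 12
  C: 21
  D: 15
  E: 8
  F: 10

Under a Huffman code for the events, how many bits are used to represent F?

3

Repeatedly merge the two smallest:
E(8) + F(10) → 18
B(12) + A(13) → 25
D(15) + 18 → 33
C(21) + 25 → 46
33 + 46 → 79
The subtree containing F is merged 3 times, so code length = 3.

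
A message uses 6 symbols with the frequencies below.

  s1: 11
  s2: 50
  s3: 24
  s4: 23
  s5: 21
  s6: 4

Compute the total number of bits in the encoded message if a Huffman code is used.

Build the Huffman tree bottom-up:
s6(4) + s1(11) → 15
15 + s5(21) → 36
s4(23) + s3(24) → 47
36 + 47 → 83
s2(50) + 83 → 133
Total encoded bits = sum of merged weights = 15 + 36 + 47 + 83 + 133 = 314.

314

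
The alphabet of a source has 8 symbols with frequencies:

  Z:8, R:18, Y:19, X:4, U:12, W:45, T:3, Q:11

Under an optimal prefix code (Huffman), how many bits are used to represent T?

Huffman merges, smallest pair first:
combine T(3), X(4) → 7
combine 7, Z(8) → 15
combine Q(11), U(12) → 23
combine 15, R(18) → 33
combine Y(19), 23 → 42
combine 33, 42 → 75
combine W(45), 75 → 120
The subtree containing T is merged 5 times, so code length = 5.

5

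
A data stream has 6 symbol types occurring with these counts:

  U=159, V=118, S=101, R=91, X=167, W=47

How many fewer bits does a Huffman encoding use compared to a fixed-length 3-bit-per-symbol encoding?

326

Fixed-length: 3 bits × 683 symbols = 2049 bits.
Huffman merges:
W(47) + R(91) → 138
S(101) + V(118) → 219
138 + U(159) → 297
X(167) + 219 → 386
297 + 386 → 683
Huffman total = 138 + 219 + 297 + 386 + 683 = 1723 bits.
Saving = 2049 − 1723 = 326 bits.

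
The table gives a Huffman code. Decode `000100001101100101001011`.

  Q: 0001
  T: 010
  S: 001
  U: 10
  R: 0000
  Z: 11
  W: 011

QRZWSTTZ

Read left to right; each codeword is recognised as soon as it completes (prefix code):
  0001→Q | 0000→R | 11→Z | 011→W | 001→S | 010→T | 010→T | 11→Z
Decoded message: QRZWSTTZ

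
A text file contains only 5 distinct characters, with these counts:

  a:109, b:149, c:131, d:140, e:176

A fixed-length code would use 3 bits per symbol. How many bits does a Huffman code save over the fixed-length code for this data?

465

Fixed-length: 3 bits × 705 symbols = 2115 bits.
Huffman merges:
a(109) + c(131) → 240
d(140) + b(149) → 289
e(176) + 240 → 416
289 + 416 → 705
Huffman total = 240 + 289 + 416 + 705 = 1650 bits.
Saving = 2115 − 1650 = 465 bits.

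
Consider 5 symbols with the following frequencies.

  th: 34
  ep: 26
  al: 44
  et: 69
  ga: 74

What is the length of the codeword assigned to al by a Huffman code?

2

Repeatedly merge the two smallest:
combine ep(26), th(34) → 60
combine al(44), 60 → 104
combine et(69), ga(74) → 143
combine 104, 143 → 247
al sits 2 levels below the root, so its codeword is 2 bits.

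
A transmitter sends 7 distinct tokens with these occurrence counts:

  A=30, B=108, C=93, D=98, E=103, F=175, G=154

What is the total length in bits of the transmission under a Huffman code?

2077

Greedily combine the two least-frequent nodes:
A(30) + C(93) → 123
D(98) + E(103) → 201
B(108) + 123 → 231
G(154) + F(175) → 329
201 + 231 → 432
329 + 432 → 761
The encoded length is the sum of every internal node's weight: 123 + 201 + 231 + 329 + 432 + 761 = 2077 bits.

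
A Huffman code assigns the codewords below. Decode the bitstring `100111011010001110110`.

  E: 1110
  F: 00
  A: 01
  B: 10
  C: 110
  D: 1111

Read left to right; each codeword is recognised as soon as it completes (prefix code):
  10→B | 01→A | 110→C | 110→C | 10→B | 00→F | 1110→E | 110→C
Decoded message: BACCBFEC

BACCBFEC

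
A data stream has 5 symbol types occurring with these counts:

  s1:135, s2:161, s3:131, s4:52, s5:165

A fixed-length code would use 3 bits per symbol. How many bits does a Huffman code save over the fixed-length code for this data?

Fixed-length: 3 bits × 644 symbols = 1932 bits.
Huffman merges:
merge s4(52) and s3(131): 183
merge s1(135) and s2(161): 296
merge s5(165) and 183: 348
merge 296 and 348: 644
Huffman total = 183 + 296 + 348 + 644 = 1471 bits.
Saving = 1932 − 1471 = 461 bits.

461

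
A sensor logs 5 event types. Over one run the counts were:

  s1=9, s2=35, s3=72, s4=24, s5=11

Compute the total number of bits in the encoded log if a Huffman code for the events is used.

Merge the two smallest weights repeatedly:
merge s1(9) and s5(11): 20
merge 20 and s4(24): 44
merge s2(35) and 44: 79
merge s3(72) and 79: 151
Each symbol's bit-cost is frequency × depth; summing gives 294 bits (equivalently 20 + 44 + 79 + 151).

294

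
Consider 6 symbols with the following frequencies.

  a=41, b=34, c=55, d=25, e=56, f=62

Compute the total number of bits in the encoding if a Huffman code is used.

701

Greedily combine the two least-frequent nodes:
merge d(25) and b(34): 59
merge a(41) and c(55): 96
merge e(56) and 59: 115
merge f(62) and 96: 158
merge 115 and 158: 273
Each symbol's bit-cost is frequency × depth; summing gives 701 bits (equivalently 59 + 96 + 115 + 158 + 273).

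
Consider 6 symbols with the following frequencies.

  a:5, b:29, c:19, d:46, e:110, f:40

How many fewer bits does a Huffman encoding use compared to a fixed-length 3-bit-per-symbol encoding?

Fixed-length: 3 bits × 249 symbols = 747 bits.
Huffman merges:
merge a(5) and c(19): 24
merge 24 and b(29): 53
merge f(40) and d(46): 86
merge 53 and 86: 139
merge e(110) and 139: 249
Huffman total = 24 + 53 + 86 + 139 + 249 = 551 bits.
Saving = 747 − 551 = 196 bits.

196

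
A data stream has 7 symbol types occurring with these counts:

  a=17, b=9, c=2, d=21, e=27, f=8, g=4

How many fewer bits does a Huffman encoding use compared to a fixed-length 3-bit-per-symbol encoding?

Fixed-length: 3 bits × 88 symbols = 264 bits.
Huffman merges:
c(2) + g(4) → 6
6 + f(8) → 14
b(9) + 14 → 23
a(17) + d(21) → 38
23 + e(27) → 50
38 + 50 → 88
Huffman total = 6 + 14 + 23 + 38 + 50 + 88 = 219 bits.
Saving = 264 − 219 = 45 bits.

45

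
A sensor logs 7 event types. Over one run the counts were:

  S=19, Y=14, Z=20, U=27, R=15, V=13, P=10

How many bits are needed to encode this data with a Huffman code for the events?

Greedily combine the two least-frequent nodes:
combine P(10), V(13) → 23
combine Y(14), R(15) → 29
combine S(19), Z(20) → 39
combine 23, U(27) → 50
combine 29, 39 → 68
combine 50, 68 → 118
Each symbol's bit-cost is frequency × depth; summing gives 327 bits (equivalently 23 + 29 + 39 + 50 + 68 + 118).

327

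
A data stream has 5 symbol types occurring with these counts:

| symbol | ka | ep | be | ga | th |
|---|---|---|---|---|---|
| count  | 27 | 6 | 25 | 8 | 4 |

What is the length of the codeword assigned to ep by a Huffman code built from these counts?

Repeatedly merge the two smallest:
th(4) + ep(6) → 10
ga(8) + 10 → 18
18 + be(25) → 43
ka(27) + 43 → 70
ep's leaf is at depth 4, giving a 4-bit codeword.

4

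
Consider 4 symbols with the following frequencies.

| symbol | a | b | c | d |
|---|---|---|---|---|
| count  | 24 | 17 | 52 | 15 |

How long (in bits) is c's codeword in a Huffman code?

Huffman merges, smallest pair first:
merge d(15) and b(17): 32
merge a(24) and 32: 56
merge c(52) and 56: 108
c is a child of the root — depth 1, so its codeword is a single bit.

1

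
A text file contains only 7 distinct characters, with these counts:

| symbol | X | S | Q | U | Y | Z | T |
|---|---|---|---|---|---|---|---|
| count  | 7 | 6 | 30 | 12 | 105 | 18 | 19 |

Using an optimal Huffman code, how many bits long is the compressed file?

419

Merge the two smallest weights repeatedly:
combine S(6), X(7) → 13
combine U(12), 13 → 25
combine Z(18), T(19) → 37
combine 25, Q(30) → 55
combine 37, 55 → 92
combine 92, Y(105) → 197
Total encoded bits = sum of merged weights = 13 + 25 + 37 + 55 + 92 + 197 = 419.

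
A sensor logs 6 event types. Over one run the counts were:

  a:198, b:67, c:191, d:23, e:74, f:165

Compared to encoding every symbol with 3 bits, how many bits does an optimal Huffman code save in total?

464

Fixed-length: 3 bits × 718 symbols = 2154 bits.
Huffman merges:
combine d(23), b(67) → 90
combine e(74), 90 → 164
combine 164, f(165) → 329
combine c(191), a(198) → 389
combine 329, 389 → 718
Huffman total = 90 + 164 + 329 + 389 + 718 = 1690 bits.
Saving = 2154 − 1690 = 464 bits.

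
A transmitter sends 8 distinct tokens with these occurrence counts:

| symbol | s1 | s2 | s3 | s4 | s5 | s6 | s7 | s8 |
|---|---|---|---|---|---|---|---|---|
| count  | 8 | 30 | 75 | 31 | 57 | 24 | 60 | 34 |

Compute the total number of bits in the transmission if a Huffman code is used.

914

Greedily combine the two least-frequent nodes:
merge s1(8) and s6(24): 32
merge s2(30) and s4(31): 61
merge 32 and s8(34): 66
merge s5(57) and s7(60): 117
merge 61 and 66: 127
merge s3(75) and 117: 192
merge 127 and 192: 319
The encoded length is the sum of every internal node's weight: 32 + 61 + 66 + 117 + 127 + 192 + 319 = 914 bits.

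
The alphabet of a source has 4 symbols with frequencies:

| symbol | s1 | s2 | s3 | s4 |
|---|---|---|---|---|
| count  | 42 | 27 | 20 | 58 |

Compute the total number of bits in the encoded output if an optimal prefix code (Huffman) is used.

283

Greedily combine the two least-frequent nodes:
combine s3(20), s2(27) → 47
combine s1(42), 47 → 89
combine s4(58), 89 → 147
The encoded length is the sum of every internal node's weight: 47 + 89 + 147 = 283 bits.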